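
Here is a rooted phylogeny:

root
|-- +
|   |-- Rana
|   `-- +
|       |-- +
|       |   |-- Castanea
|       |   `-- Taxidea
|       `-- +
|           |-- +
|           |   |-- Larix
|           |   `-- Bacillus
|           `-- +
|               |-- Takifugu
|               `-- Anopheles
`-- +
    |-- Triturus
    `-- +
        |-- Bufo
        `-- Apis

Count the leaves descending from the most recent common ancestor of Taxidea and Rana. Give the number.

7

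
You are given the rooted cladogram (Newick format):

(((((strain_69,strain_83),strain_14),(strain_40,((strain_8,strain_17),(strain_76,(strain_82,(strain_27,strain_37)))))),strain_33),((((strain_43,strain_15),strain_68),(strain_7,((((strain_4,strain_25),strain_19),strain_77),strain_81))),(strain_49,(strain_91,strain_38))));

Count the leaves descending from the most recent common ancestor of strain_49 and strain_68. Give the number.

12

The MRCA of strain_49 and strain_68 is the node subtending ((((strain_43,strain_15),strain_68),(strain_7,((((strain_4,strain_25),strain_19),strain_77),strain_81))),(strain_49,(strain_91,strain_38))).
That clade contains 12 terminal taxa: strain_15, strain_19, strain_25, strain_38, strain_4, strain_43, strain_49, strain_68, strain_7, strain_77, strain_81, strain_91.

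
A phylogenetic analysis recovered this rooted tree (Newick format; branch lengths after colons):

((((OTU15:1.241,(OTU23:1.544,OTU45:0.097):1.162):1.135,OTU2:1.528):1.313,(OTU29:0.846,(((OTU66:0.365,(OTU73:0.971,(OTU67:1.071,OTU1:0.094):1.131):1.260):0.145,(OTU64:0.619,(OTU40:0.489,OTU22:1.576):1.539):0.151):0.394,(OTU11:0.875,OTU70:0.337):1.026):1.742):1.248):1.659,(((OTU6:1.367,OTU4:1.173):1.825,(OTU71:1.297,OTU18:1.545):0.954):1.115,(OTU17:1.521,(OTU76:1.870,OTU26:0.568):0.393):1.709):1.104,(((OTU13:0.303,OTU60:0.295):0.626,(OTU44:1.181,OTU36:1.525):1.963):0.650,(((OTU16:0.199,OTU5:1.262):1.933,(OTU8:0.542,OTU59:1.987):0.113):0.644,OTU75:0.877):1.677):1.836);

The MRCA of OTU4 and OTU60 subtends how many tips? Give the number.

The MRCA of OTU4 and OTU60 is the root, so the clade is the entire tree.
That clade contains 30 terminal taxa: OTU1, OTU11, OTU13, OTU15, OTU16, OTU17, OTU18, OTU2, OTU22, OTU23, OTU26, OTU29, OTU36, OTU4, OTU40, OTU44, OTU45, OTU5, OTU59, OTU6, OTU60, OTU64, OTU66, OTU67, OTU70, OTU71, OTU73, OTU75, OTU76, OTU8.

30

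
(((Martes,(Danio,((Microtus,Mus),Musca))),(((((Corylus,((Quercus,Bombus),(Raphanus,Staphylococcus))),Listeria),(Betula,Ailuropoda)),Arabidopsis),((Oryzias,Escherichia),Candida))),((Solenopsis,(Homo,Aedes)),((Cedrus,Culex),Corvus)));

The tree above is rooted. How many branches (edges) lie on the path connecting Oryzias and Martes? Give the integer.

6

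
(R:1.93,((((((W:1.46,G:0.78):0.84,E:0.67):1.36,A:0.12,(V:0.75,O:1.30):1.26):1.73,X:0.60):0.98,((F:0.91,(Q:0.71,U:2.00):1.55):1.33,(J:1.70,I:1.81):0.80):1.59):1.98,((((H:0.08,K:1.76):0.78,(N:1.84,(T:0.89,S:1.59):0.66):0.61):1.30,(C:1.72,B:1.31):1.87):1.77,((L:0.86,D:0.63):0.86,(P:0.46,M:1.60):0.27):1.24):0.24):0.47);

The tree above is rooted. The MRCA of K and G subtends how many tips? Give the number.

The MRCA of K and G is the node subtending ((((((W,G),E),A,(V,O)),X),((F,(Q,U)),(J,I))),((((H,K),(N,(T,S))),(C,B)),((L,D),(P,M)))).
That clade contains 23 terminal taxa: A, B, C, D, E, F, G, H, I, J, K, L, M, N, O, P, Q, S, T, U, V, W, X.

23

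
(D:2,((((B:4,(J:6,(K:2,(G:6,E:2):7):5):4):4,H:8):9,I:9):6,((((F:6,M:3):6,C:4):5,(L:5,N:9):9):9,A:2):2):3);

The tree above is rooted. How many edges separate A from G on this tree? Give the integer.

9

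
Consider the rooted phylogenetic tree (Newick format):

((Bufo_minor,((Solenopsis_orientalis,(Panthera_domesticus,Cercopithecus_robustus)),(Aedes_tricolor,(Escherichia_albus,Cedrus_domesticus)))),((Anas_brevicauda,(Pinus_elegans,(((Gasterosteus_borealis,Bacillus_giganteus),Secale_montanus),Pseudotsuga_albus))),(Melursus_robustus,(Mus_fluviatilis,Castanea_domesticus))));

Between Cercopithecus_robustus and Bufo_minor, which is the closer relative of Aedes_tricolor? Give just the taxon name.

Cercopithecus_robustus

The MRCA of Aedes_tricolor and Cercopithecus_robustus subtends ((Solenopsis_orientalis,(Panthera_domesticus,Cercopithecus_robustus)),(Aedes_tricolor,(Escherichia_albus,Cedrus_domesticus))) (6 taxa).
The MRCA of Aedes_tricolor and Bufo_minor subtends (Bufo_minor,((Solenopsis_orientalis,(Panthera_domesticus,Cercopithecus_robustus)),(Aedes_tricolor,(Escherichia_albus,Cedrus_domesticus)))) (7 taxa).
The first is nested inside the second, so Aedes_tricolor shares a more recent common ancestor with Cercopithecus_robustus.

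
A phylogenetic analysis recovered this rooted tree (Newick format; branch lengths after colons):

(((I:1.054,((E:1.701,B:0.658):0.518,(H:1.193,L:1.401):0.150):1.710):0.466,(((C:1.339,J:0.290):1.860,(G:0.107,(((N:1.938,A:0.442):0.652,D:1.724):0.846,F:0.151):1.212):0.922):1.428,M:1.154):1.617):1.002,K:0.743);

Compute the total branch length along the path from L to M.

6.498

The path runs L → … → MRCA → … → M; the MRCA is the node subtending ((I,((E,B),(H,L))),(((C,J),(G,(((N,A),D),F))),M)).
Branch lengths along that path: 1.401 + 0.150 + 1.710 + 0.466 + 1.617 + 1.154 = 6.498.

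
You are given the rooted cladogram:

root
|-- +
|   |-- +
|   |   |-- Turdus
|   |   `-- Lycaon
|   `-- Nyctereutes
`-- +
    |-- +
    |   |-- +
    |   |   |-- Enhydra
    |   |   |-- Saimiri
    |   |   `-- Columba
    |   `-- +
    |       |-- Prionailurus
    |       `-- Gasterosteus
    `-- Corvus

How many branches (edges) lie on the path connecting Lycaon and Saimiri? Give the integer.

The MRCA of Lycaon and Saimiri is the root of the tree.
From Lycaon up to that node: 3 branches. From Saimiri up to the same node: 4 branches. Total: 3 + 4 = 7.

7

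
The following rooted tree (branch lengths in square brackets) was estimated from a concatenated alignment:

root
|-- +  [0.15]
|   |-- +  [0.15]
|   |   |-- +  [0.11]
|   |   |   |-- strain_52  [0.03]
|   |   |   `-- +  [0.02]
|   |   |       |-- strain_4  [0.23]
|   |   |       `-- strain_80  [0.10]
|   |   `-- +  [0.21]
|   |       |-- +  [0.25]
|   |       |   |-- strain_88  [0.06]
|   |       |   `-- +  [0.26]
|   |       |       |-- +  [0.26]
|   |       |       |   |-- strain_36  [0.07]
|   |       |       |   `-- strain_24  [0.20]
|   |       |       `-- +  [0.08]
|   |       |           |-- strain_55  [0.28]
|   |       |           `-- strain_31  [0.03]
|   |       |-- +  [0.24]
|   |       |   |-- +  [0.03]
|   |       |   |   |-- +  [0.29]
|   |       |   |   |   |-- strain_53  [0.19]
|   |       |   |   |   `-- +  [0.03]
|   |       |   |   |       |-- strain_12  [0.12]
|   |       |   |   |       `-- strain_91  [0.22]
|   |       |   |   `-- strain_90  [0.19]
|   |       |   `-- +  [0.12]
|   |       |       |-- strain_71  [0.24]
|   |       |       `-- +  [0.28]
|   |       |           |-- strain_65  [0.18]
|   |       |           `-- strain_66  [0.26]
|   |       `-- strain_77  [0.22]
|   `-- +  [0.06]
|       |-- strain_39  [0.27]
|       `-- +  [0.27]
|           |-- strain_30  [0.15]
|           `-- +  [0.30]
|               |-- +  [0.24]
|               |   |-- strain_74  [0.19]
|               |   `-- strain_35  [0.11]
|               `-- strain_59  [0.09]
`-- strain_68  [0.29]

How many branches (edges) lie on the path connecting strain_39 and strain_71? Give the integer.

7

The MRCA of strain_39 and strain_71 is the node subtending (((strain_52,(strain_4,strain_80)),((strain_88,((strain_36,strain_24),(strain_55,strain_31))),(((strain_53,(strain_12,strain_91)),strain_90),(strain_71,(strain_65,strain_66))),strain_77)),(strain_39,(strain_30,((strain_74,strain_35),strain_59)))).
From strain_39 up to that node: 2 branches. From strain_71 up to the same node: 5 branches. Total: 2 + 5 = 7.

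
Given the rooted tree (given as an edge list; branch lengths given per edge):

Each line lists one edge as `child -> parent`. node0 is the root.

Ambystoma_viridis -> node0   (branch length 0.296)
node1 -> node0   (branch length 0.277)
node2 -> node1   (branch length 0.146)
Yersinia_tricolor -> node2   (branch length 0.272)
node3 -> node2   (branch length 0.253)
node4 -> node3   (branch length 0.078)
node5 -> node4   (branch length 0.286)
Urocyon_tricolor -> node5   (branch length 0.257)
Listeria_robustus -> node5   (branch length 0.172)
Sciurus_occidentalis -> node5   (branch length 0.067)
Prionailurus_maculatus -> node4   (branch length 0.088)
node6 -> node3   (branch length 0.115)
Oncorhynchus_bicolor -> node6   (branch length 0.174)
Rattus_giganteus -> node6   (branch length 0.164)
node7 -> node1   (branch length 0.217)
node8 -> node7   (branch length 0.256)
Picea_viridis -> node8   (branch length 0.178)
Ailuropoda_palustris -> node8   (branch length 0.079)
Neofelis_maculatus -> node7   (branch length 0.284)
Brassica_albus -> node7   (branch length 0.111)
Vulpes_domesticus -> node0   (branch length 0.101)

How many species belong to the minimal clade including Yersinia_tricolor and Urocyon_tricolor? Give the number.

The MRCA of Yersinia_tricolor and Urocyon_tricolor is the node subtending (Yersinia_tricolor,(((Urocyon_tricolor,Listeria_robustus,Sciurus_occidentalis),Prionailurus_maculatus),(Oncorhynchus_bicolor,Rattus_giganteus))).
That clade contains 7 terminal taxa: Listeria_robustus, Oncorhynchus_bicolor, Prionailurus_maculatus, Rattus_giganteus, Sciurus_occidentalis, Urocyon_tricolor, Yersinia_tricolor.

7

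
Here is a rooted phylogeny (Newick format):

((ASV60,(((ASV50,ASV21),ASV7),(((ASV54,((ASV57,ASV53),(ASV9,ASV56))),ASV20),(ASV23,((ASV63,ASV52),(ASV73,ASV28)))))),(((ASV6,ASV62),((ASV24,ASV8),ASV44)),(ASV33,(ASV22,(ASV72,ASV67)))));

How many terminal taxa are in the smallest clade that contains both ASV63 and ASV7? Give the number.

14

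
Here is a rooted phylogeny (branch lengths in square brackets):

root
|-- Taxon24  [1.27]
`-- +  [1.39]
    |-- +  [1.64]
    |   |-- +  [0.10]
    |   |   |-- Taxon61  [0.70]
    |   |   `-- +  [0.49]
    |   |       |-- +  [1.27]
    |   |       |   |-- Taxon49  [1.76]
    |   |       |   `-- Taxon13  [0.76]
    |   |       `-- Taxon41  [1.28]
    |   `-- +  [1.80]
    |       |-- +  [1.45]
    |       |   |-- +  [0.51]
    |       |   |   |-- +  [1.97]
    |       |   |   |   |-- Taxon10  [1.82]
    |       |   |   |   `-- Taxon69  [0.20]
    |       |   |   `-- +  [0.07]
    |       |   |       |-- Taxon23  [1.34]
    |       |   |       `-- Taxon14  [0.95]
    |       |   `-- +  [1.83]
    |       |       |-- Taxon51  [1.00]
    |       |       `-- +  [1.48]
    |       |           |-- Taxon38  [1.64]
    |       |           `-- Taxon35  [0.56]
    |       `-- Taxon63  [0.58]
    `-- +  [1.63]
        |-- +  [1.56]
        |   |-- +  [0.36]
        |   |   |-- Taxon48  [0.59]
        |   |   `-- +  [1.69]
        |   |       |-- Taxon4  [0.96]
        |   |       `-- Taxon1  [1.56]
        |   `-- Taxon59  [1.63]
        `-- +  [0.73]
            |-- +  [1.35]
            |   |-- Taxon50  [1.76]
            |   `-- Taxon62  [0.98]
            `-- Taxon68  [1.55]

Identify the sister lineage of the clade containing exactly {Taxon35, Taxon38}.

The clade containing exactly {Taxon35, Taxon38} attaches to the tree at the node subtending (Taxon51,(Taxon38,Taxon35)).
The other lineage descending from that same node — the sister group — is the single tip Taxon51.

Taxon51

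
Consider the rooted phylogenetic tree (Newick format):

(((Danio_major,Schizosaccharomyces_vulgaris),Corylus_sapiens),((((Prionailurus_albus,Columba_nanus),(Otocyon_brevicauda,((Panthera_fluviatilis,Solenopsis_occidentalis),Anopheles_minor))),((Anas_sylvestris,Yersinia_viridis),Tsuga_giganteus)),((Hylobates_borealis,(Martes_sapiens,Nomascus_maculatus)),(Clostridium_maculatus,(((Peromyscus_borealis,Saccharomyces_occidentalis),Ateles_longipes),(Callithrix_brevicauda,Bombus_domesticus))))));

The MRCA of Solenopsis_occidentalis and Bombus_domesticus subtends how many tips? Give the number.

The MRCA of Solenopsis_occidentalis and Bombus_domesticus is the node subtending ((((Prionailurus_albus,Columba_nanus),(Otocyon_brevicauda,((Panthera_fluviatilis,Solenopsis_occidentalis),Anopheles_minor))),((Anas_sylvestris,Yersinia_viridis),Tsuga_giganteus)),((Hylobates_borealis,(Martes_sapiens,Nomascus_maculatus)),(Clostridium_maculatus,(((Peromyscus_borealis,Saccharomyces_occidentalis),Ateles_longipes),(Callithrix_brevicauda,Bombus_domesticus))))).
That clade contains 18 terminal taxa: Anas_sylvestris, Anopheles_minor, Ateles_longipes, Bombus_domesticus, Callithrix_brevicauda, Clostridium_maculatus, Columba_nanus, Hylobates_borealis, Martes_sapiens, Nomascus_maculatus, Otocyon_brevicauda, Panthera_fluviatilis, Peromyscus_borealis, Prionailurus_albus, Saccharomyces_occidentalis, Solenopsis_occidentalis, Tsuga_giganteus, Yersinia_viridis.

18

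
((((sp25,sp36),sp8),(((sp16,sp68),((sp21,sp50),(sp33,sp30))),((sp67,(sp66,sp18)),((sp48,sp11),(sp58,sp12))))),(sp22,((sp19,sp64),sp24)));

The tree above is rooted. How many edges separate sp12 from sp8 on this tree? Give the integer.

7

The MRCA of sp12 and sp8 is the node subtending (((sp25,sp36),sp8),(((sp16,sp68),((sp21,sp50),(sp33,sp30))),((sp67,(sp66,sp18)),((sp48,sp11),(sp58,sp12))))).
From sp12 up to that node: 5 branches. From sp8 up to the same node: 2 branches. Total: 5 + 2 = 7.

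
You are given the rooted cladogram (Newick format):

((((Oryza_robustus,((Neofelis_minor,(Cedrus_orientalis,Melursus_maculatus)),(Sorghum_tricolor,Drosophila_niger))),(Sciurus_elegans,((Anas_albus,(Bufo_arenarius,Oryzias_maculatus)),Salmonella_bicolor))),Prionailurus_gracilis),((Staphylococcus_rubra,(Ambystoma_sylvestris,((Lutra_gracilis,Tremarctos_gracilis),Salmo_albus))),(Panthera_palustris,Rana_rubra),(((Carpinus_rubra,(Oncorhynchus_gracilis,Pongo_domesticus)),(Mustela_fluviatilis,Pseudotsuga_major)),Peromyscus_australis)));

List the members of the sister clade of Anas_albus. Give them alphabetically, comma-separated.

Bufo_arenarius, Oryzias_maculatus

Anas_albus attaches to the tree at the node subtending (Anas_albus,(Bufo_arenarius,Oryzias_maculatus)).
The other lineage descending from that same node — the sister group — is (Bufo_arenarius,Oryzias_maculatus); its 2 tips in alphabetical order are the answer.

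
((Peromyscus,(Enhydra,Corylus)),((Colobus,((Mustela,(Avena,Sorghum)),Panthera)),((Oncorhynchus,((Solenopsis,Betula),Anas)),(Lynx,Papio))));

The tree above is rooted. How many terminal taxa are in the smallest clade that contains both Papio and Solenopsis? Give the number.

The MRCA of Papio and Solenopsis is the node subtending ((Oncorhynchus,((Solenopsis,Betula),Anas)),(Lynx,Papio)).
That clade contains 6 terminal taxa: Anas, Betula, Lynx, Oncorhynchus, Papio, Solenopsis.

6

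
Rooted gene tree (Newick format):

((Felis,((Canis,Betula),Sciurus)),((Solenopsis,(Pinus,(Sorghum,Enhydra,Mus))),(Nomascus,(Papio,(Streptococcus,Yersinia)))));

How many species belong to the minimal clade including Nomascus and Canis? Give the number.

13

The MRCA of Nomascus and Canis is the root, so the clade is the entire tree.
That clade contains 13 terminal taxa: Betula, Canis, Enhydra, Felis, Mus, Nomascus, Papio, Pinus, Sciurus, Solenopsis, Sorghum, Streptococcus, Yersinia.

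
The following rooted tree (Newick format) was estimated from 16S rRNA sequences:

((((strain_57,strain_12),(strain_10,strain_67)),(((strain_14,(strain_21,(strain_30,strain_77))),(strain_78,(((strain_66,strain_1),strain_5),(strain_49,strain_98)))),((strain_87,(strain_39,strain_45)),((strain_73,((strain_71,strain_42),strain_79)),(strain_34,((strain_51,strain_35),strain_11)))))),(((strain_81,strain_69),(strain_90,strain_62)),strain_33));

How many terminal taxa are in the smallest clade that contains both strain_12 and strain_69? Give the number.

The MRCA of strain_12 and strain_69 is the root, so the clade is the entire tree.
That clade contains 30 terminal taxa: strain_1, strain_10, strain_11, strain_12, strain_14, strain_21, strain_30, strain_33, strain_34, strain_35, strain_39, strain_42, strain_45, strain_49, strain_5, strain_51, strain_57, strain_62, strain_66, strain_67, strain_69, strain_71, strain_73, strain_77, strain_78, strain_79, strain_81, strain_87, strain_90, strain_98.

30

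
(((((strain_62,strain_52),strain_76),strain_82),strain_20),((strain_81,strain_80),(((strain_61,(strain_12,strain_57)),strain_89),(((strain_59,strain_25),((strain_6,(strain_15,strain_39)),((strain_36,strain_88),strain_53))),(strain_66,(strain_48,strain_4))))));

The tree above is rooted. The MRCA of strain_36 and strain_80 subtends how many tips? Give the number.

17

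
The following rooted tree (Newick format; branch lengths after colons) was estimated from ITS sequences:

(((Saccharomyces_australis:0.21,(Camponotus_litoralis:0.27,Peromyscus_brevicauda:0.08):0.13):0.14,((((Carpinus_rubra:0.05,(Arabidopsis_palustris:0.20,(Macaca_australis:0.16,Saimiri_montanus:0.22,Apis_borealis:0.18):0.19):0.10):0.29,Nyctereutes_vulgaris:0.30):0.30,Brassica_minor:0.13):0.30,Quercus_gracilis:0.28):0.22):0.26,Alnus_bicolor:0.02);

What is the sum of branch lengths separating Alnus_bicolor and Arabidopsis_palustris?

1.69

The path runs Alnus_bicolor → … → MRCA → … → Arabidopsis_palustris; the MRCA is the root of the tree.
Branch lengths along that path: 0.02 + 0.26 + 0.22 + 0.30 + 0.30 + 0.29 + 0.10 + 0.20 = 1.69.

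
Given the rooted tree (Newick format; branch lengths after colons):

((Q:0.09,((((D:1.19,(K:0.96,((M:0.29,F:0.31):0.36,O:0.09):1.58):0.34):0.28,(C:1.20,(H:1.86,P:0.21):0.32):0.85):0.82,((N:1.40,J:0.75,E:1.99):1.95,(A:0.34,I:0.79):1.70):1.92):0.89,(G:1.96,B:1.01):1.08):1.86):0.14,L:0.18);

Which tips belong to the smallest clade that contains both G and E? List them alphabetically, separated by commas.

Tracing G: it sits inside (G,B).
Tracing E: it sits inside (N,J,E).
The smallest clade enclosing both is ((((D,(K,((M,F),O))),(C,(H,P))),((N,J,E),(A,I))),(G,B)); the answer is its 15 terminal taxa in alphabetical order.

A, B, C, D, E, F, G, H, I, J, K, M, N, O, P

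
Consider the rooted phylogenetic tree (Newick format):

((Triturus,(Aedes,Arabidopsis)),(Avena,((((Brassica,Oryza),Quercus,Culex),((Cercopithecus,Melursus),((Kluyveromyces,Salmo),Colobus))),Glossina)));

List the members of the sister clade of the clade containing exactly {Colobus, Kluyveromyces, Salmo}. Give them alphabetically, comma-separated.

The clade containing exactly {Colobus, Kluyveromyces, Salmo} attaches to the tree at the node subtending ((Cercopithecus,Melursus),((Kluyveromyces,Salmo),Colobus)).
The other lineage descending from that same node — the sister group — is (Cercopithecus,Melursus); its 2 tips in alphabetical order are the answer.

Cercopithecus, Melursus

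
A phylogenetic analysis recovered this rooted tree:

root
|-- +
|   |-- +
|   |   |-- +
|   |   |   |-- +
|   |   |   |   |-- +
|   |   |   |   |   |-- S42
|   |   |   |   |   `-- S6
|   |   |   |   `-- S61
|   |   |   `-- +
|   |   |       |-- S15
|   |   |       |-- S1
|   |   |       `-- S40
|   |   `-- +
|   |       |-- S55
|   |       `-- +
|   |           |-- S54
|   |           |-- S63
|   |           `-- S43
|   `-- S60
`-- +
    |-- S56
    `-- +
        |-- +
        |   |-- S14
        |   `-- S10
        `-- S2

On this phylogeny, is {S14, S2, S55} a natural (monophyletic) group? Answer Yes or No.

No

The MRCA of the listed taxa is the root, so the smallest clade containing them is the whole tree.
That clade also contains S1, S10, S15, S40, S42, S43, S54, S56, S6, S60, S61, S63, which are not in the proposed group, so the group is not monophyletic.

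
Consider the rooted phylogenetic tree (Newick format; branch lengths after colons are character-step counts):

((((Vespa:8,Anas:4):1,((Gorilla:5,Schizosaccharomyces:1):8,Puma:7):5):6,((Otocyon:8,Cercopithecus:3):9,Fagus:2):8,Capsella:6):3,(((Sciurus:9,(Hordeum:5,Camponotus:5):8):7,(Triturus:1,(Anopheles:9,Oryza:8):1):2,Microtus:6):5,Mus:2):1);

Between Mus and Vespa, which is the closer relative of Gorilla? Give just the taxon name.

Vespa

The MRCA of Gorilla and Vespa subtends ((Vespa,Anas),((Gorilla,Schizosaccharomyces),Puma)) (5 taxa).
The MRCA of Gorilla and Mus is the root, subtending the entire tree (17 taxa).
The first is nested inside the second, so Gorilla shares a more recent common ancestor with Vespa.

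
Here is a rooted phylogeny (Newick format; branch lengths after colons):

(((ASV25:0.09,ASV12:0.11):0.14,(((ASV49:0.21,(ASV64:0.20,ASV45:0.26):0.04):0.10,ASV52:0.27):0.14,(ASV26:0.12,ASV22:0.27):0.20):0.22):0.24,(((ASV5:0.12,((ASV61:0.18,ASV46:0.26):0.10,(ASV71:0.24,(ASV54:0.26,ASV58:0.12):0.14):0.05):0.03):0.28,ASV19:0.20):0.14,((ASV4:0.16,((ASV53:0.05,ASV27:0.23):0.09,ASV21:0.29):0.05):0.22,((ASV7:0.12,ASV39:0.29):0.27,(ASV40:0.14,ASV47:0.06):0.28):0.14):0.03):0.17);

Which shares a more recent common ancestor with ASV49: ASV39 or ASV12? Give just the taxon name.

The MRCA of ASV49 and ASV12 subtends ((ASV25,ASV12),(((ASV49,(ASV64,ASV45)),ASV52),(ASV26,ASV22))) (8 taxa).
The MRCA of ASV49 and ASV39 is the root, subtending the entire tree (23 taxa).
The first is nested inside the second, so ASV49 shares a more recent common ancestor with ASV12.

ASV12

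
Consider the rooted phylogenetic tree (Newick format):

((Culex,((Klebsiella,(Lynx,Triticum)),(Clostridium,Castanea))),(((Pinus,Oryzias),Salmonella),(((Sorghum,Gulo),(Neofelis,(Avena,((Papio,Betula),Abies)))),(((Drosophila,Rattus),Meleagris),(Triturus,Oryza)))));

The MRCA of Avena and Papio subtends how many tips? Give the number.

4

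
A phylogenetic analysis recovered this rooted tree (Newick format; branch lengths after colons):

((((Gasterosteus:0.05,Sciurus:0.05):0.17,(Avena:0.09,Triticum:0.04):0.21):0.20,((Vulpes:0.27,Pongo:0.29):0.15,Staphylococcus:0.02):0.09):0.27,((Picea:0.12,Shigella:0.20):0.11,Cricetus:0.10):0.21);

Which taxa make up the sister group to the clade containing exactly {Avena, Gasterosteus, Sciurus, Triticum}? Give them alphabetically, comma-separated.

Pongo, Staphylococcus, Vulpes

The clade containing exactly {Avena, Gasterosteus, Sciurus, Triticum} attaches to the tree at the node subtending (((Gasterosteus,Sciurus),(Avena,Triticum)),((Vulpes,Pongo),Staphylococcus)).
The other lineage descending from that same node — the sister group — is ((Vulpes,Pongo),Staphylococcus); its 3 tips in alphabetical order are the answer.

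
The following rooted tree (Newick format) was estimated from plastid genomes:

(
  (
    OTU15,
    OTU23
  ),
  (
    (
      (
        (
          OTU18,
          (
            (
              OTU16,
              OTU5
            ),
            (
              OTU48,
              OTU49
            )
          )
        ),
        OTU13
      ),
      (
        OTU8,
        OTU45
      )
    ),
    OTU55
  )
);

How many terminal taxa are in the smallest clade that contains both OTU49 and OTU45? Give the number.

8

The MRCA of OTU49 and OTU45 is the node subtending (((OTU18,((OTU16,OTU5),(OTU48,OTU49))),OTU13),(OTU8,OTU45)).
That clade contains 8 terminal taxa: OTU13, OTU16, OTU18, OTU45, OTU48, OTU49, OTU5, OTU8.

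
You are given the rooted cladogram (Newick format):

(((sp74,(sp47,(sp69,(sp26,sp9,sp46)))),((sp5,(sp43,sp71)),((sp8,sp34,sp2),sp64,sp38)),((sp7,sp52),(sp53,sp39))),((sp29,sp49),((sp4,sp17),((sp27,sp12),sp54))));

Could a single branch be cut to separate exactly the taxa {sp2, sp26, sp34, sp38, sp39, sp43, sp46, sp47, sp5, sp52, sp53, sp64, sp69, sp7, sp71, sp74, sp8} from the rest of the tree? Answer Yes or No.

The MRCA of the listed taxa subtends ((sp74,(sp47,(sp69,(sp26,sp9,sp46)))),((sp5,(sp43,sp71)),((sp8,sp34,sp2),sp64,sp38)),((sp7,sp52),(sp53,sp39))).
That clade also contains sp9, which is not in the proposed group, so the group is not monophyletic.

No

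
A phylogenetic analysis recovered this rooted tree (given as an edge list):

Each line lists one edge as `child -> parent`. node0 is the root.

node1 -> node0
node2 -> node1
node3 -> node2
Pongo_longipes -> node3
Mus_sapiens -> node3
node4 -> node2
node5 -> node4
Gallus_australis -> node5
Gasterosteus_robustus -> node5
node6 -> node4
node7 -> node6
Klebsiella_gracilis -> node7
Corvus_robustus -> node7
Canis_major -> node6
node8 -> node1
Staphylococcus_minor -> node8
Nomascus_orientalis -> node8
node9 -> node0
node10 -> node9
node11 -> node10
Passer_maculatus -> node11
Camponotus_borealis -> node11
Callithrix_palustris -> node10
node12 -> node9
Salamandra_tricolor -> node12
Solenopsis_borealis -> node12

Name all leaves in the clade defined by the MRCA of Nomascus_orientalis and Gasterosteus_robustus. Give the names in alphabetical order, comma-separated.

Canis_major, Corvus_robustus, Gallus_australis, Gasterosteus_robustus, Klebsiella_gracilis, Mus_sapiens, Nomascus_orientalis, Pongo_longipes, Staphylococcus_minor

Tracing Nomascus_orientalis: it sits inside (Staphylococcus_minor,Nomascus_orientalis).
Tracing Gasterosteus_robustus: it sits inside (Gallus_australis,Gasterosteus_robustus).
The smallest clade enclosing both is (((Pongo_longipes,Mus_sapiens),((Gallus_australis,Gasterosteus_robustus),((Klebsiella_gracilis,Corvus_robustus),Canis_major))),(Staphylococcus_minor,Nomascus_orientalis)); the answer is its 9 terminal taxa in alphabetical order.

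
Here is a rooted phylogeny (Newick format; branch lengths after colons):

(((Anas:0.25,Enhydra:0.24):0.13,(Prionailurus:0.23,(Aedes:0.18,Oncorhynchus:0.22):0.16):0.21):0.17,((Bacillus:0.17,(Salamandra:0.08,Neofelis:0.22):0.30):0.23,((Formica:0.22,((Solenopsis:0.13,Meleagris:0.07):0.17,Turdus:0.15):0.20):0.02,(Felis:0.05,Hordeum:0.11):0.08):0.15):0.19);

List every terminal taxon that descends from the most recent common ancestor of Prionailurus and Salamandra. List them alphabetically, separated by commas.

Aedes, Anas, Bacillus, Enhydra, Felis, Formica, Hordeum, Meleagris, Neofelis, Oncorhynchus, Prionailurus, Salamandra, Solenopsis, Turdus

Tracing Prionailurus: it sits inside (Prionailurus,(Aedes,Oncorhynchus)).
Tracing Salamandra: it sits inside (Salamandra,Neofelis).
The smallest clade enclosing both is the whole tree (their MRCA is the root), so the answer is all 14 tips in alphabetical order.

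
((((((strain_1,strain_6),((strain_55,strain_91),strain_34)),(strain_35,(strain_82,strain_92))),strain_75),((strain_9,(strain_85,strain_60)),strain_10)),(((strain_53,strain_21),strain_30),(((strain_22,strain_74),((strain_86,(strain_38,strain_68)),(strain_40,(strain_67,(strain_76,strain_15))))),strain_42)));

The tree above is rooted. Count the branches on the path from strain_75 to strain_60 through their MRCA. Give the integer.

The MRCA of strain_75 and strain_60 is the node subtending (((((strain_1,strain_6),((strain_55,strain_91),strain_34)),(strain_35,(strain_82,strain_92))),strain_75),((strain_9,(strain_85,strain_60)),strain_10)).
From strain_75 up to that node: 2 branches. From strain_60 up to the same node: 4 branches. Total: 2 + 4 = 6.

6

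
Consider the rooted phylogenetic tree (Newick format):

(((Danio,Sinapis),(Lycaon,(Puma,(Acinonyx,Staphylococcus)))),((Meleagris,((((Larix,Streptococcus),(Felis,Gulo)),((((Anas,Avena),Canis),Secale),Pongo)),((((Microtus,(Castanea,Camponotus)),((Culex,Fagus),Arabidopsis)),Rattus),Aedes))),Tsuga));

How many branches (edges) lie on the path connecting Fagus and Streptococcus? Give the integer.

The MRCA of Fagus and Streptococcus is the node subtending ((((Larix,Streptococcus),(Felis,Gulo)),((((Anas,Avena),Canis),Secale),Pongo)),((((Microtus,(Castanea,Camponotus)),((Culex,Fagus),Arabidopsis)),Rattus),Aedes)).
From Fagus up to that node: 6 branches. From Streptococcus up to the same node: 4 branches. Total: 6 + 4 = 10.

10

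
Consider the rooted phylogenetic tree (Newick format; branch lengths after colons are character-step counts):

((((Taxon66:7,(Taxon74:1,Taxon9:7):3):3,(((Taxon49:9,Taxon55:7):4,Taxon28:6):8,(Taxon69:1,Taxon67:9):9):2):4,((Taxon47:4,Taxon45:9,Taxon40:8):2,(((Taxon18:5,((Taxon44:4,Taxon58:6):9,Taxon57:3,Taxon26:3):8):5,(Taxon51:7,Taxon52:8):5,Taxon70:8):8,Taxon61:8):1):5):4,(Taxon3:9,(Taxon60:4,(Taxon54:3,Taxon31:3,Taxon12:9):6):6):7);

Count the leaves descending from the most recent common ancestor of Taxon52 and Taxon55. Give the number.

20

The MRCA of Taxon52 and Taxon55 is the node subtending (((Taxon66,(Taxon74,Taxon9)),(((Taxon49,Taxon55),Taxon28),(Taxon69,Taxon67))),((Taxon47,Taxon45,Taxon40),(((Taxon18,((Taxon44,Taxon58),Taxon57,Taxon26)),(Taxon51,Taxon52),Taxon70),Taxon61))).
That clade contains 20 terminal taxa: Taxon18, Taxon26, Taxon28, Taxon40, Taxon44, Taxon45, Taxon47, Taxon49, Taxon51, Taxon52, Taxon55, Taxon57, Taxon58, Taxon61, Taxon66, Taxon67, Taxon69, Taxon70, Taxon74, Taxon9.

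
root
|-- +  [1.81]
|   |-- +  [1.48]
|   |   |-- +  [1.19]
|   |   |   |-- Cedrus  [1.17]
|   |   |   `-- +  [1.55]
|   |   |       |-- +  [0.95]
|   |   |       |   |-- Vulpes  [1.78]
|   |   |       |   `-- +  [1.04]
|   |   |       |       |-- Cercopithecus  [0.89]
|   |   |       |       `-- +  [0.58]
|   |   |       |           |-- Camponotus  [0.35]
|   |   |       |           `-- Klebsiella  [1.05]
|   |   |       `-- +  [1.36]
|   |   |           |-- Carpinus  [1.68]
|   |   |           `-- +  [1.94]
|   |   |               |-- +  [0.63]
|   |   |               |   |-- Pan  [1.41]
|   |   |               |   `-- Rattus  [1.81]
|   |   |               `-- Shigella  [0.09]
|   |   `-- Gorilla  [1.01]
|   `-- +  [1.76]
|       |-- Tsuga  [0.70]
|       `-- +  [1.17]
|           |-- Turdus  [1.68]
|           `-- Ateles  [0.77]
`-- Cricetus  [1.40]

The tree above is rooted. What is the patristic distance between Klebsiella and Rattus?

9.36

The path runs Klebsiella → … → MRCA → … → Rattus; the MRCA is the node subtending ((Vulpes,(Cercopithecus,(Camponotus,Klebsiella))),(Carpinus,((Pan,Rattus),Shigella))).
Branch lengths along that path: 1.05 + 0.58 + 1.04 + 0.95 + 1.36 + 1.94 + 0.63 + 1.81 = 9.36.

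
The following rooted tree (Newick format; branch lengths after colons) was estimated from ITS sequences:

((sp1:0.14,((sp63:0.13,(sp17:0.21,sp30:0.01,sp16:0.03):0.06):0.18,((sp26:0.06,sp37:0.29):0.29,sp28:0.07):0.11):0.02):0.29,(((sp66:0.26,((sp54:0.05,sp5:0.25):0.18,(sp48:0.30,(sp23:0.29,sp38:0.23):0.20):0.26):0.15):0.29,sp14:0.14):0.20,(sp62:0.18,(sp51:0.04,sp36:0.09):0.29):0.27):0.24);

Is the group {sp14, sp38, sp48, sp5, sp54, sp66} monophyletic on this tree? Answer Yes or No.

The MRCA of the listed taxa subtends ((sp66,((sp54,sp5),(sp48,(sp23,sp38)))),sp14).
That clade also contains sp23, which is not in the proposed group, so the group is not monophyletic.

No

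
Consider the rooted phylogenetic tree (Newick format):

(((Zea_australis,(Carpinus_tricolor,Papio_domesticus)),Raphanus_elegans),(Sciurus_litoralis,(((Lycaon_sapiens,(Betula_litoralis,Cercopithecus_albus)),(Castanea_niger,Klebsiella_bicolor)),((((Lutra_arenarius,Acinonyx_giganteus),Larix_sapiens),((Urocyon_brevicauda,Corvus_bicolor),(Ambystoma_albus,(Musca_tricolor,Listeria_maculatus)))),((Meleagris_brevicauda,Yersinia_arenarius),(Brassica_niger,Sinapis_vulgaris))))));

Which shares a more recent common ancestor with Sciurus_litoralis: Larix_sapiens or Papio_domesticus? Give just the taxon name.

The MRCA of Sciurus_litoralis and Larix_sapiens subtends (Sciurus_litoralis,(((Lycaon_sapiens,(Betula_litoralis,Cercopithecus_albus)),(Castanea_niger,Klebsiella_bicolor)),((((Lutra_arenarius,Acinonyx_giganteus),Larix_sapiens),((Urocyon_brevicauda,Corvus_bicolor),(Ambystoma_albus,(Musca_tricolor,Listeria_maculatus)))),((Meleagris_brevicauda,Yersinia_arenarius),(Brassica_niger,Sinapis_vulgaris))))) (18 taxa).
The MRCA of Sciurus_litoralis and Papio_domesticus is the root, subtending the entire tree (22 taxa).
The first is nested inside the second, so Sciurus_litoralis shares a more recent common ancestor with Larix_sapiens.

Larix_sapiens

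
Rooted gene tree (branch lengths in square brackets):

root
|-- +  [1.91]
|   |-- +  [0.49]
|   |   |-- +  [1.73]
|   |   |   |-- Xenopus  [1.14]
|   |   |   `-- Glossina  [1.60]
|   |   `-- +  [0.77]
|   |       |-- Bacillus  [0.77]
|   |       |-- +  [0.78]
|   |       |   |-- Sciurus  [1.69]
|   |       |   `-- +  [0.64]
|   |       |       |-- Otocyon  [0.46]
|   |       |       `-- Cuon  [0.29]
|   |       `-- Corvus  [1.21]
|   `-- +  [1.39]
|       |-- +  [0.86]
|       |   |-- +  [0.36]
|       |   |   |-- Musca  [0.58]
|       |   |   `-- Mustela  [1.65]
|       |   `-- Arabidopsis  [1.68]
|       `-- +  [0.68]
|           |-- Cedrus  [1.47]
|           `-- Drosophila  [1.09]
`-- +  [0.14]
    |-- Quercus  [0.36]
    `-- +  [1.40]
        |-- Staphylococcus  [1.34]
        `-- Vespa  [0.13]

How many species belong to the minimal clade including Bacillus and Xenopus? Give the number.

7

The MRCA of Bacillus and Xenopus is the node subtending ((Xenopus,Glossina),(Bacillus,(Sciurus,(Otocyon,Cuon)),Corvus)).
That clade contains 7 terminal taxa: Bacillus, Corvus, Cuon, Glossina, Otocyon, Sciurus, Xenopus.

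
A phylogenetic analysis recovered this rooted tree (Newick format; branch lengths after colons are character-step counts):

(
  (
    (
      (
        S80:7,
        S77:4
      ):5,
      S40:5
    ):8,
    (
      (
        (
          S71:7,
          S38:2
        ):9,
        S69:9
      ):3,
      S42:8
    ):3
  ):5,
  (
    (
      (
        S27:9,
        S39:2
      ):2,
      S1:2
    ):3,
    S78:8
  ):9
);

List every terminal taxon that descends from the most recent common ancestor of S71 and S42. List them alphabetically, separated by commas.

S38, S42, S69, S71

Tracing S71: it sits inside (S71,S38).
Tracing S42: it sits inside (((S71,S38),S69),S42).
The smallest clade enclosing both is (((S71,S38),S69),S42); the answer is its 4 terminal taxa in alphabetical order.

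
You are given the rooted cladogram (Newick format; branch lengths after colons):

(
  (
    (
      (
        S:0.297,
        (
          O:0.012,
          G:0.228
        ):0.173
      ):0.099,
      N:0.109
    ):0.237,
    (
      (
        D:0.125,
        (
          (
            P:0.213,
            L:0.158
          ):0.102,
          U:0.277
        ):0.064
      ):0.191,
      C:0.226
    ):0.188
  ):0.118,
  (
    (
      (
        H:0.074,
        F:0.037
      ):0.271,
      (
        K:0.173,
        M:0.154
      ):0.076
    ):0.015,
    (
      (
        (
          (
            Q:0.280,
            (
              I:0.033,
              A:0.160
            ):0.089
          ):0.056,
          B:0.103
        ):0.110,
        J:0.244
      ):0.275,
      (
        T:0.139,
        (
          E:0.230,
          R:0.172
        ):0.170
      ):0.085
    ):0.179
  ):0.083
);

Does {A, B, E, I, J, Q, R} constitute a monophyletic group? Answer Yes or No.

No

The MRCA of the listed taxa subtends ((((Q,(I,A)),B),J),(T,(E,R))).
That clade also contains T, which is not in the proposed group, so the group is not monophyletic.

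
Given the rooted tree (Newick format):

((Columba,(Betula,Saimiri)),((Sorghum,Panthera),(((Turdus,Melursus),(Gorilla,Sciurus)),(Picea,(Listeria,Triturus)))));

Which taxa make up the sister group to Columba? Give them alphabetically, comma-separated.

Columba attaches to the tree at the node subtending (Columba,(Betula,Saimiri)).
The other lineage descending from that same node — the sister group — is (Betula,Saimiri); its 2 tips in alphabetical order are the answer.

Betula, Saimiri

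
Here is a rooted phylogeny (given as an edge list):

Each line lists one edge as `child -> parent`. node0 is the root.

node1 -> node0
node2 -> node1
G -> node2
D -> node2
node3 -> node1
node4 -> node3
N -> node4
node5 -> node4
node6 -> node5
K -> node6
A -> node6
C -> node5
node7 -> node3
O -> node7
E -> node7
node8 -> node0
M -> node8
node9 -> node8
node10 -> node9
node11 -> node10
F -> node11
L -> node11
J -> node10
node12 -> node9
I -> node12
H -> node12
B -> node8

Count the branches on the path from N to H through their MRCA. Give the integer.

8

The MRCA of N and H is the root of the tree.
From N up to that node: 4 branches. From H up to the same node: 4 branches. Total: 4 + 4 = 8.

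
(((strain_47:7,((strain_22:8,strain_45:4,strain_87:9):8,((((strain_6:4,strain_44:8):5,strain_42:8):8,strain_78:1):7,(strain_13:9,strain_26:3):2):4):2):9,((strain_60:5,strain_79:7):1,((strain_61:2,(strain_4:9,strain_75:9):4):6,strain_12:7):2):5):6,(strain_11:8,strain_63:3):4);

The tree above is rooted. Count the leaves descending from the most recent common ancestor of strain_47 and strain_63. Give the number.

The MRCA of strain_47 and strain_63 is the root, so the clade is the entire tree.
That clade contains 18 terminal taxa: strain_11, strain_12, strain_13, strain_22, strain_26, strain_4, strain_42, strain_44, strain_45, strain_47, strain_6, strain_60, strain_61, strain_63, strain_75, strain_78, strain_79, strain_87.

18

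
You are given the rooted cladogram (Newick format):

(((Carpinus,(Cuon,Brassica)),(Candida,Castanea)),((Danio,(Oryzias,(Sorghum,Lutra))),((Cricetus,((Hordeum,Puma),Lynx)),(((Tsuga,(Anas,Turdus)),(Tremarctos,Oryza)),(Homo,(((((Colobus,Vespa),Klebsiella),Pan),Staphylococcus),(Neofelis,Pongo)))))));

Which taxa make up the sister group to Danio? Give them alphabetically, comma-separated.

Danio attaches to the tree at the node subtending (Danio,(Oryzias,(Sorghum,Lutra))).
The other lineage descending from that same node — the sister group — is (Oryzias,(Sorghum,Lutra)); its 3 tips in alphabetical order are the answer.

Lutra, Oryzias, Sorghum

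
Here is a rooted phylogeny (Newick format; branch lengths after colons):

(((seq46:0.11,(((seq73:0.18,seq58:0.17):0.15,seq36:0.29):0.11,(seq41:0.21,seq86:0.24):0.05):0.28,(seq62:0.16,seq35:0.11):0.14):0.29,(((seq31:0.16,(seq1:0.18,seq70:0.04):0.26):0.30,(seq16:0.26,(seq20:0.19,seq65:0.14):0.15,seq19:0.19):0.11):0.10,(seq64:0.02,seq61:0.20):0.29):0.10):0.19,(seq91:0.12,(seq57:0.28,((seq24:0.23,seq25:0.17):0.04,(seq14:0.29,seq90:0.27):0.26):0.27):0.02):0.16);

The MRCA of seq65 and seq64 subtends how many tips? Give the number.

The MRCA of seq65 and seq64 is the node subtending (((seq31,(seq1,seq70)),(seq16,(seq20,seq65),seq19)),(seq64,seq61)).
That clade contains 9 terminal taxa: seq1, seq16, seq19, seq20, seq31, seq61, seq64, seq65, seq70.

9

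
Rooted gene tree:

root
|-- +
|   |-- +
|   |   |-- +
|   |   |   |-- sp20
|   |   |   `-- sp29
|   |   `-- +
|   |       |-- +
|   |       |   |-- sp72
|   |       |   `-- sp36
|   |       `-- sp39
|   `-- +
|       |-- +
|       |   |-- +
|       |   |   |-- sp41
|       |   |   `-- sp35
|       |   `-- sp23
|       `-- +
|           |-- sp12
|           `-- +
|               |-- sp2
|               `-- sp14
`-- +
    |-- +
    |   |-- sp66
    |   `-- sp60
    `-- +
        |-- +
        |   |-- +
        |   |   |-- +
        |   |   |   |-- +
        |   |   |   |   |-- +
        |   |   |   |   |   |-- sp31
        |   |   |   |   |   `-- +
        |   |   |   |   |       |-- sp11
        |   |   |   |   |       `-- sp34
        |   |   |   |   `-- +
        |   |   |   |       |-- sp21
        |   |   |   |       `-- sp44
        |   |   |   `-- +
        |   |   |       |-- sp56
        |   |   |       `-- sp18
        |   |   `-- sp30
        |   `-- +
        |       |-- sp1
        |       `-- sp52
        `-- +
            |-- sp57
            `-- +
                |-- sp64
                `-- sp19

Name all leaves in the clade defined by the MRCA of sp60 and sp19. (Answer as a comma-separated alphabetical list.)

sp1, sp11, sp18, sp19, sp21, sp30, sp31, sp34, sp44, sp52, sp56, sp57, sp60, sp64, sp66

Tracing sp60: it sits inside (sp66,sp60).
Tracing sp19: it sits inside (sp64,sp19).
The smallest clade enclosing both is ((sp66,sp60),((((((sp31,(sp11,sp34)),(sp21,sp44)),(sp56,sp18)),sp30),(sp1,sp52)),(sp57,(sp64,sp19)))); the answer is its 15 terminal taxa in alphabetical order.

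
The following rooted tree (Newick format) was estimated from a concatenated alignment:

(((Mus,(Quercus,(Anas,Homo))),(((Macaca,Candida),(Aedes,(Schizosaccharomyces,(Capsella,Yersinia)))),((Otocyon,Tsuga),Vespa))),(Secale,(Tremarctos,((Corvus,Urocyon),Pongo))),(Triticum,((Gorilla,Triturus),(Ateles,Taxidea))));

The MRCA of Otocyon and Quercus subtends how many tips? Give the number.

13

The MRCA of Otocyon and Quercus is the node subtending ((Mus,(Quercus,(Anas,Homo))),(((Macaca,Candida),(Aedes,(Schizosaccharomyces,(Capsella,Yersinia)))),((Otocyon,Tsuga),Vespa))).
That clade contains 13 terminal taxa: Aedes, Anas, Candida, Capsella, Homo, Macaca, Mus, Otocyon, Quercus, Schizosaccharomyces, Tsuga, Vespa, Yersinia.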